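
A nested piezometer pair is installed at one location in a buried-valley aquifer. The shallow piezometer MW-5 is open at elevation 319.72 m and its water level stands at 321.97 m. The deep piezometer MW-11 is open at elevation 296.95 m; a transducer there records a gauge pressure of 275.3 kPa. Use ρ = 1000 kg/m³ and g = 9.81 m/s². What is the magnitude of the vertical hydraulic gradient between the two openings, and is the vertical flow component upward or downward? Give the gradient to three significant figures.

Total head at MW-5: h = 321.97 m (water level in the standpipe).
Pressure head at MW-11: ψ = P/(ρg) = 275.3×1000 / (1000 × 9.81) = 28.06 m.
Total head at MW-11: h = z + ψ = 296.95 + 28.06 = 325.01 m.
Δh = h(MW-5) − h(MW-11) = 321.97 − 325.01 = -3.04 m.
Vertical separation Δz = 319.72 − 296.95 = 22.77 m.
|i_v| = |Δh| / Δz = 3.04 / 22.77 = 0.134.
Head is higher in the deep piezometer, so vertical flow is upward (discharge condition).

|i_v| ≈ 0.134; vertical flow is upward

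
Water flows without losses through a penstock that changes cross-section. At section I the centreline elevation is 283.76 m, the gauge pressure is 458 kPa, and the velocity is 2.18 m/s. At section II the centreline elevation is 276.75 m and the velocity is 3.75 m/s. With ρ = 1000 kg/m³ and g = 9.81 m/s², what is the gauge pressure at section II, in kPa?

P₂ ≈ 522 kPa

Pressure head at I: ψ₁ = P₁/(ρg) = 458×1000 / (1000 × 9.81) = 46.69 m.
Velocity heads: v₁²/2g = 2.18²/19.62 = 0.242 m; v₂²/2g = 3.75²/19.62 = 0.717 m.
Total head H = z₁ + ψ₁ + v₁²/2g = 283.76 + 46.69 + 0.242 = 330.69 m.
ψ₂ = H − z₂ − v₂²/2g = 330.69 − 276.75 − 0.717 = 53.22 m.
P₂ = ρgψ₂ = 1000 × 9.81 × 53.22 ≈ 522 kPa.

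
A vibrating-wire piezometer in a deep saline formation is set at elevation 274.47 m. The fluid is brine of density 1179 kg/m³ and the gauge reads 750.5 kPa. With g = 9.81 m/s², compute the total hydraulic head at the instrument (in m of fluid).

h ≈ 339.36 m

ψ = P/(ρg) = 750.5×1000 / (1179 × 9.81) = 64.89 m.
h = z + ψ = 274.47 + 64.89 = 339.36 m.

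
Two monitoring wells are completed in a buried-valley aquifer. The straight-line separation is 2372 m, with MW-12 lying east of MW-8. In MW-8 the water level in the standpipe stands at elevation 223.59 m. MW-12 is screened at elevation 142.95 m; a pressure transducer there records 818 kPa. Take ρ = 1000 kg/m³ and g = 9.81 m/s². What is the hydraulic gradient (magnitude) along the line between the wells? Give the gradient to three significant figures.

i ≈ 0.00116

Total head at MW-8: h = 223.59 m (water level in the piezometer is the total head).
Pressure head at MW-12: ψ = P/(ρg) = 818×1000 / (1000 × 9.81) = 83.38 m.
Total head at MW-12: h = z + ψ = 142.95 + 83.38 = 226.33 m.
Head difference: h(MW-8) − h(MW-12) = 223.59 − 226.33 = -2.74 m.
Hydraulic gradient: i = |Δh| / L = 2.74 / 2372 = 0.00116.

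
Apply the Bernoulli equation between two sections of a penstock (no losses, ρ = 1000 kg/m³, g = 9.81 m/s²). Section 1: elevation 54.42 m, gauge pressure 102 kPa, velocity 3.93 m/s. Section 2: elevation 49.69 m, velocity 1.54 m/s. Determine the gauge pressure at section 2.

Pressure head at 1: ψ₁ = P₁/(ρg) = 102×1000 / (1000 × 9.81) = 10.40 m.
Velocity heads: v₁²/2g = 3.93²/19.62 = 0.787 m; v₂²/2g = 1.54²/19.62 = 0.121 m.
Total head H = z₁ + ψ₁ + v₁²/2g = 54.42 + 10.40 + 0.787 = 65.61 m.
ψ₂ = H − z₂ − v₂²/2g = 65.61 − 49.69 − 0.121 = 15.80 m.
P₂ = ρgψ₂ = 1000 × 9.81 × 15.80 ≈ 155 kPa.

P₂ ≈ 155 kPa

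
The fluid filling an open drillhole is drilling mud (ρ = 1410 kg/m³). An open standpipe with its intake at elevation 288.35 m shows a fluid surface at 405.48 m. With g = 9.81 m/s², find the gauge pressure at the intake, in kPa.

Pressure head ψ = h − z = 405.48 − 288.35 = 117.13 m.
P = ρgψ = 1410 × 9.81 × 117.13 = 1620154 Pa ≈ 1620 kPa.

P ≈ 1620 kPa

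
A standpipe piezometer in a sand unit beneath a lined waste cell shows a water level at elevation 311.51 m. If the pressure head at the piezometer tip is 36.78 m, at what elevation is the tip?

z ≈ 274.73 m

z = h − ψ = 311.51 − 36.78 = 274.73 m.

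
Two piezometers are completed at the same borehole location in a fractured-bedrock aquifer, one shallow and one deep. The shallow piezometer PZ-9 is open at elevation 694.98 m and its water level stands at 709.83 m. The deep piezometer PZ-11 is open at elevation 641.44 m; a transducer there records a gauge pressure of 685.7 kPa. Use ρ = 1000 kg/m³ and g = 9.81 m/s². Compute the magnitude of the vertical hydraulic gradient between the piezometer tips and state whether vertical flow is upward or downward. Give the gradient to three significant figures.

|i_v| ≈ 0.0282; vertical flow is upward

Total head at PZ-9: h = 709.83 m (water level in the standpipe).
Pressure head at PZ-11: ψ = P/(ρg) = 685.7×1000 / (1000 × 9.81) = 69.90 m.
Total head at PZ-11: h = z + ψ = 641.44 + 69.90 = 711.34 m.
Δh = h(PZ-9) − h(PZ-11) = 709.83 − 711.34 = -1.51 m.
Vertical separation Δz = 694.98 − 641.44 = 53.54 m.
|i_v| = |Δh| / Δz = 1.51 / 53.54 = 0.0282.
Head is higher in the deep piezometer, so vertical flow is upward (discharge condition).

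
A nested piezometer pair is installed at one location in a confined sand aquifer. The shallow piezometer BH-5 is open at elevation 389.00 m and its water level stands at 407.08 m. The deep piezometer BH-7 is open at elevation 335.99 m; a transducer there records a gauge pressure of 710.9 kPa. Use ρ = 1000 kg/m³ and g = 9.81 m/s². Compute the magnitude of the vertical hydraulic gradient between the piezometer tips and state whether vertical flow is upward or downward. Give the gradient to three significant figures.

|i_v| ≈ 0.0260; vertical flow is upward

Total head at BH-5: h = 407.08 m (water level in the standpipe).
Pressure head at BH-7: ψ = P/(ρg) = 710.9×1000 / (1000 × 9.81) = 72.47 m.
Total head at BH-7: h = z + ψ = 335.99 + 72.47 = 408.46 m.
Δh = h(BH-5) − h(BH-7) = 407.08 − 408.46 = -1.38 m.
Vertical separation Δz = 389.00 − 335.99 = 53.01 m.
|i_v| = |Δh| / Δz = 1.38 / 53.01 = 0.0260.
Head is higher in the deep piezometer, so vertical flow is upward (discharge condition).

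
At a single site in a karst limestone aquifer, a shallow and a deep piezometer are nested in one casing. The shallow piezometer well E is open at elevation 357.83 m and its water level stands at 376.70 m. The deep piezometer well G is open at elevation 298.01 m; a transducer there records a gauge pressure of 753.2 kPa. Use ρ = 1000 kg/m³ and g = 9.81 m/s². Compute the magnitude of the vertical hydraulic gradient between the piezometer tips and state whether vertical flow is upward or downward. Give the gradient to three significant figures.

Total head at well E: h = 376.70 m (water level in the standpipe).
Pressure head at well G: ψ = P/(ρg) = 753.2×1000 / (1000 × 9.81) = 76.78 m.
Total head at well G: h = z + ψ = 298.01 + 76.78 = 374.79 m.
Δh = h(well E) − h(well G) = 376.70 − 374.79 = 1.91 m.
Vertical separation Δz = 357.83 − 298.01 = 59.82 m.
|i_v| = |Δh| / Δz = 1.91 / 59.82 = 0.0319.
Head is higher in the shallow piezometer, so vertical flow is downward (recharge condition).

|i_v| ≈ 0.0319; vertical flow is downward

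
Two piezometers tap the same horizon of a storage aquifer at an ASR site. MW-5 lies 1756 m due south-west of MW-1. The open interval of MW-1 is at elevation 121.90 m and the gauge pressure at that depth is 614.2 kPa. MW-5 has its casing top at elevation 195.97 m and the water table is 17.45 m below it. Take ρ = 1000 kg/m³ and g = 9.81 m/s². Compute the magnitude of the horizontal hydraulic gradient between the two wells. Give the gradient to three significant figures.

i ≈ 0.00341

Pressure head at MW-1: ψ = P/(ρg) = 614.2×1000 / (1000 × 9.81) = 62.61 m.
Total head at MW-1: h = z + ψ = 121.90 + 62.61 = 184.51 m.
Total head at MW-5: h = 195.97 − 17.45 = 178.52 m.
Head difference: h(MW-1) − h(MW-5) = 184.51 − 178.52 = 5.99 m.
Hydraulic gradient: i = |Δh| / L = 5.99 / 1756 = 0.00341.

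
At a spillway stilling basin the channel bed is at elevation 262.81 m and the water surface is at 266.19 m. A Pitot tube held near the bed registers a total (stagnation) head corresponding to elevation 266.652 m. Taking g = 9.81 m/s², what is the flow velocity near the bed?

Near the bed, under hydrostatic conditions, the piezometric head (z + ψ) equals the free-surface elevation, 266.19 m.
Velocity head = total − piezometric = 266.652 − 266.19 = 0.462 m.
v = √(2g·h_v) = √(2 × 9.81 × 0.462) = 3.01 m/s.

v ≈ 3.01 m/s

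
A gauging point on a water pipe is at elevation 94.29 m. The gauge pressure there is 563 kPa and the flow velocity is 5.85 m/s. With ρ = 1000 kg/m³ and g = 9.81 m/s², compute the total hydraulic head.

h ≈ 153.42 m

Pressure head ψ = P/(ρg) = 563×1000 / (1000 × 9.81) = 57.39 m.
Velocity head = v²/(2g) = 5.85² / (2 × 9.81) = 1.744 m.
h = z + ψ + v²/(2g) = 94.29 + 57.39 + 1.744 = 153.42 m.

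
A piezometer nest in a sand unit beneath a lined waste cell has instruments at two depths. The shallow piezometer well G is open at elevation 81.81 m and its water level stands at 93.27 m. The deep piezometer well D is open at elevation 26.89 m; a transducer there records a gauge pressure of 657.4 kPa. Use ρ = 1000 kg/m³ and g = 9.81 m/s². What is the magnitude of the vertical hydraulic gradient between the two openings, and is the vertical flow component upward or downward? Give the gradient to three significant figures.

Total head at well G: h = 93.27 m (water level in the standpipe).
Pressure head at well D: ψ = P/(ρg) = 657.4×1000 / (1000 × 9.81) = 67.01 m.
Total head at well D: h = z + ψ = 26.89 + 67.01 = 93.90 m.
Δh = h(well G) − h(well D) = 93.27 − 93.90 = -0.63 m.
Vertical separation Δz = 81.81 − 26.89 = 54.92 m.
|i_v| = |Δh| / Δz = 0.63 / 54.92 = 0.0115.
Head is higher in the deep piezometer, so vertical flow is upward (discharge condition).

|i_v| ≈ 0.0115; vertical flow is upward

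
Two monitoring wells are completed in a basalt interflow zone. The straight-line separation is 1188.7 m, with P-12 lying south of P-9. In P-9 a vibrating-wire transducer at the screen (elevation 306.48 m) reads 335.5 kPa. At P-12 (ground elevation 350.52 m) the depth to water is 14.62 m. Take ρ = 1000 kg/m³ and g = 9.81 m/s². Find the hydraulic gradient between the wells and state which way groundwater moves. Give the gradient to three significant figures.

i ≈ 0.00402; groundwater flows toward the south

Pressure head at P-9: ψ = P/(ρg) = 335.5×1000 / (1000 × 9.81) = 34.20 m.
Total head at P-9: h = z + ψ = 306.48 + 34.20 = 340.68 m.
Total head at P-12: h = 350.52 − 14.62 = 335.90 m.
Head difference: h(P-9) − h(P-12) = 340.68 − 335.90 = 4.78 m.
Hydraulic gradient: i = |Δh| / L = 4.78 / 1188.7 = 0.00402.
Flow is from higher to lower head: from P-9 toward P-12, i.e. toward the south.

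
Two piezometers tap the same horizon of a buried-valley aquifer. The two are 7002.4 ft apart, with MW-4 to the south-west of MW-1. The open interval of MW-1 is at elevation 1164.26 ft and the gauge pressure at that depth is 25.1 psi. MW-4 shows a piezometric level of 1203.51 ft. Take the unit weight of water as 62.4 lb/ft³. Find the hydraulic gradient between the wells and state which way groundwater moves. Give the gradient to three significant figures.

Pressure head at MW-1: ψ = 144·P/γ = 144 × 25.1 / 62.4 = 57.92 ft.
Total head at MW-1: h = z + ψ = 1164.26 + 57.92 = 1222.18 ft.
Total head at MW-4: h = 1203.51 ft (water level in the piezometer is the total head).
Head difference: h(MW-1) − h(MW-4) = 1222.18 − 1203.51 = 18.67 ft.
Hydraulic gradient: i = |Δh| / L = 18.67 / 7002.4 = 0.00267.
Flow is from higher to lower head: from MW-1 toward MW-4, i.e. toward the south-west.

i ≈ 0.00267; groundwater flows toward the south-west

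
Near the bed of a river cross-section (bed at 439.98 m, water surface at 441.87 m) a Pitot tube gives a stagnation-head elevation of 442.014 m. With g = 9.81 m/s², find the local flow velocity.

v ≈ 1.68 m/s

Near the bed, under hydrostatic conditions, the piezometric head (z + ψ) equals the free-surface elevation, 441.87 m.
Velocity head = total − piezometric = 442.014 − 441.87 = 0.144 m.
v = √(2g·h_v) = √(2 × 9.81 × 0.144) = 1.68 m/s.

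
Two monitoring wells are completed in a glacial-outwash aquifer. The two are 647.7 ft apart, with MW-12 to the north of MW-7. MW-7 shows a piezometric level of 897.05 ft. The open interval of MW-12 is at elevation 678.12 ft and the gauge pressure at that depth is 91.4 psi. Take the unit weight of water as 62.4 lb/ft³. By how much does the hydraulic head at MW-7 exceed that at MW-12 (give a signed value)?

Δh ≈ 8.01 ft

Total head at MW-7: h = 897.05 ft (water level in the piezometer is the total head).
Pressure head at MW-12: ψ = 144·P/γ = 144 × 91.4 / 62.4 = 210.92 ft.
Total head at MW-12: h = z + ψ = 678.12 + 210.92 = 889.04 ft.
Head difference: h(MW-7) − h(MW-12) = 897.05 − 889.04 = 8.01 ft.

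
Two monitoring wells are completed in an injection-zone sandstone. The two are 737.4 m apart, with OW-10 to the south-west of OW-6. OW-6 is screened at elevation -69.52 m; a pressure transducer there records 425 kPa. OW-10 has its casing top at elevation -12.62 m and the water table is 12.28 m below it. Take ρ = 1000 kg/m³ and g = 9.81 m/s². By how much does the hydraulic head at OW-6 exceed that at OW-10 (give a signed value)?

Pressure head at OW-6: ψ = P/(ρg) = 425×1000 / (1000 × 9.81) = 43.32 m.
Total head at OW-6: h = z + ψ = -69.52 + 43.32 = -26.20 m.
Total head at OW-10: h = -12.62 − 12.28 = -24.90 m.
Head difference: h(OW-6) − h(OW-10) = -26.20 − (-24.90) = -1.30 m.

Δh ≈ -1.30 m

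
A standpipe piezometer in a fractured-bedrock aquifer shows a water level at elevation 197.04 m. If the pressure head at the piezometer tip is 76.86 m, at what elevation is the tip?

z ≈ 120.18 m

z = h − ψ = 197.04 − 76.86 = 120.18 m.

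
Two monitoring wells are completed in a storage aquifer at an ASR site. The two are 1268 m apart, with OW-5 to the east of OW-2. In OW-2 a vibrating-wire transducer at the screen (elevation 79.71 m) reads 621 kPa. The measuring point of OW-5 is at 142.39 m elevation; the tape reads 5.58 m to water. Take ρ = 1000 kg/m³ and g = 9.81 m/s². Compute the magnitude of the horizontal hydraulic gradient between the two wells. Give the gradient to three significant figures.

i ≈ 0.00489

Pressure head at OW-2: ψ = P/(ρg) = 621×1000 / (1000 × 9.81) = 63.30 m.
Total head at OW-2: h = z + ψ = 79.71 + 63.30 = 143.01 m.
Total head at OW-5: h = 142.39 − 5.58 = 136.81 m.
Head difference: h(OW-2) − h(OW-5) = 143.01 − 136.81 = 6.20 m.
Hydraulic gradient: i = |Δh| / L = 6.20 / 1268 = 0.00489.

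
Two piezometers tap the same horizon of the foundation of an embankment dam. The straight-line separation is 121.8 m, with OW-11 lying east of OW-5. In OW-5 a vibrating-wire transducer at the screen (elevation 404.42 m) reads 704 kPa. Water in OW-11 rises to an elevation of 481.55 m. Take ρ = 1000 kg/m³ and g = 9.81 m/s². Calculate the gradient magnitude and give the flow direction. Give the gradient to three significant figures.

i ≈ 0.0441; groundwater flows toward the west

Pressure head at OW-5: ψ = P/(ρg) = 704×1000 / (1000 × 9.81) = 71.76 m.
Total head at OW-5: h = z + ψ = 404.42 + 71.76 = 476.18 m.
Total head at OW-11: h = 481.55 m (water level in the piezometer is the total head).
Head difference: h(OW-5) − h(OW-11) = 476.18 − 481.55 = -5.37 m.
Hydraulic gradient: i = |Δh| / L = 5.37 / 121.8 = 0.0441.
Flow is from higher to lower head: from OW-11 toward OW-5, i.e. toward the west.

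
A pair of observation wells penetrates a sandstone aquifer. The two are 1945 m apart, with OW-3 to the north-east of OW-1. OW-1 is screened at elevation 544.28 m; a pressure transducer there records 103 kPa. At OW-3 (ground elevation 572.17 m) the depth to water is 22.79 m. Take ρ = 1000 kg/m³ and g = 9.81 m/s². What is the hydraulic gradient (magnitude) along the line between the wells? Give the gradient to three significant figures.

Pressure head at OW-1: ψ = P/(ρg) = 103×1000 / (1000 × 9.81) = 10.50 m.
Total head at OW-1: h = z + ψ = 544.28 + 10.50 = 554.78 m.
Total head at OW-3: h = 572.17 − 22.79 = 549.38 m.
Head difference: h(OW-1) − h(OW-3) = 554.78 − 549.38 = 5.40 m.
Hydraulic gradient: i = |Δh| / L = 5.40 / 1945 = 0.00278.

i ≈ 0.00278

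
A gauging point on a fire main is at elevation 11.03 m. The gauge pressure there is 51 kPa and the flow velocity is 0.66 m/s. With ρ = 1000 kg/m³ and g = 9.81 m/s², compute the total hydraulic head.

h ≈ 16.25 m

Pressure head ψ = P/(ρg) = 51×1000 / (1000 × 9.81) = 5.20 m.
Velocity head = v²/(2g) = 0.66² / (2 × 9.81) = 0.022 m.
h = z + ψ + v²/(2g) = 11.03 + 5.20 + 0.022 = 16.25 m.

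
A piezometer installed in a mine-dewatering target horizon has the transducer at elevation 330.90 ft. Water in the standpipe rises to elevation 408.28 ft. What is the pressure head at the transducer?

ψ ≈ 77.38 ft

Total head h = 408.28 ft (the water-surface elevation in the piezometer).
Pressure head ψ = h − z = 408.28 − 330.90 = 77.38 ft.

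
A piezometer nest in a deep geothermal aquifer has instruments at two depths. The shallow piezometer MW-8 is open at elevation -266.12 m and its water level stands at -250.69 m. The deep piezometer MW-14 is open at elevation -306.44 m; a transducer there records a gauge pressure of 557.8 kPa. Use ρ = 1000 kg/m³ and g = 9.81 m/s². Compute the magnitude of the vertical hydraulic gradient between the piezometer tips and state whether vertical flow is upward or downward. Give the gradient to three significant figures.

Total head at MW-8: h = -250.69 m (water level in the standpipe).
Pressure head at MW-14: ψ = P/(ρg) = 557.8×1000 / (1000 × 9.81) = 56.86 m.
Total head at MW-14: h = z + ψ = -306.44 + 56.86 = -249.58 m.
Δh = h(MW-8) − h(MW-14) = -250.69 − (-249.58) = -1.11 m.
Vertical separation Δz = -266.12 − (-306.44) = 40.32 m.
|i_v| = |Δh| / Δz = 1.11 / 40.32 = 0.0275.
Head is higher in the deep piezometer, so vertical flow is upward (discharge condition).

|i_v| ≈ 0.0275; vertical flow is upward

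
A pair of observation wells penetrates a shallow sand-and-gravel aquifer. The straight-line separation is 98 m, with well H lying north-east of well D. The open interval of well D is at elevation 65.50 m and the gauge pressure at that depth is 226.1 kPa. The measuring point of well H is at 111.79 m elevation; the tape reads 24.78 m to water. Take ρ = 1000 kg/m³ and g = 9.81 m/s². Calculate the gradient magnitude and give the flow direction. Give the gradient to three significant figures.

Pressure head at well D: ψ = P/(ρg) = 226.1×1000 / (1000 × 9.81) = 23.05 m.
Total head at well D: h = z + ψ = 65.50 + 23.05 = 88.55 m.
Total head at well H: h = 111.79 − 24.78 = 87.01 m.
Head difference: h(well D) − h(well H) = 88.55 − 87.01 = 1.54 m.
Hydraulic gradient: i = |Δh| / L = 1.54 / 98 = 0.0157.
Flow is from higher to lower head: from well D toward well H, i.e. toward the north-east.

i ≈ 0.0157; groundwater flows toward the north-east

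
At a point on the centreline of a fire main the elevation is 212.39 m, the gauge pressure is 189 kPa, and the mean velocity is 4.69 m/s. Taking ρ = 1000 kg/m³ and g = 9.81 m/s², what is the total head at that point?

Pressure head ψ = P/(ρg) = 189×1000 / (1000 × 9.81) = 19.27 m.
Velocity head = v²/(2g) = 4.69² / (2 × 9.81) = 1.121 m.
h = z + ψ + v²/(2g) = 212.39 + 19.27 + 1.121 = 232.78 m.

h ≈ 232.78 m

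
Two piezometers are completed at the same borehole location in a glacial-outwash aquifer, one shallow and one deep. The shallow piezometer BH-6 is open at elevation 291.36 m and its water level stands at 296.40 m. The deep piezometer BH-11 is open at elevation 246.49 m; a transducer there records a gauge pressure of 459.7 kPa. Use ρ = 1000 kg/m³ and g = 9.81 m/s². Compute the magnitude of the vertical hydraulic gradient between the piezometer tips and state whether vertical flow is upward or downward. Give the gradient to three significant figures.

Total head at BH-6: h = 296.40 m (water level in the standpipe).
Pressure head at BH-11: ψ = P/(ρg) = 459.7×1000 / (1000 × 9.81) = 46.86 m.
Total head at BH-11: h = z + ψ = 246.49 + 46.86 = 293.35 m.
Δh = h(BH-6) − h(BH-11) = 296.40 − 293.35 = 3.05 m.
Vertical separation Δz = 291.36 − 246.49 = 44.87 m.
|i_v| = |Δh| / Δz = 3.05 / 44.87 = 0.0680.
Head is higher in the shallow piezometer, so vertical flow is downward (recharge condition).

|i_v| ≈ 0.0680; vertical flow is downward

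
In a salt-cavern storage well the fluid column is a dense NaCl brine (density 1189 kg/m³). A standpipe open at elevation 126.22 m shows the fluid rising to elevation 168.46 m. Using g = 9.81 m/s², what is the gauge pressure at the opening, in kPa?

Pressure head ψ = h − z = 168.46 − 126.22 = 42.24 m.
P = ρgψ = 1189 × 9.81 × 42.24 = 492691 Pa ≈ 493 kPa.

P ≈ 493 kPa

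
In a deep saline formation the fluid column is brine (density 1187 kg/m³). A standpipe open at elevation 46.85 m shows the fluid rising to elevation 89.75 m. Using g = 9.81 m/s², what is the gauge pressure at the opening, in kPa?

Pressure head ψ = h − z = 89.75 − 46.85 = 42.90 m.
P = ρgψ = 1187 × 9.81 × 42.90 = 499548 Pa ≈ 500 kPa.

P ≈ 500 kPa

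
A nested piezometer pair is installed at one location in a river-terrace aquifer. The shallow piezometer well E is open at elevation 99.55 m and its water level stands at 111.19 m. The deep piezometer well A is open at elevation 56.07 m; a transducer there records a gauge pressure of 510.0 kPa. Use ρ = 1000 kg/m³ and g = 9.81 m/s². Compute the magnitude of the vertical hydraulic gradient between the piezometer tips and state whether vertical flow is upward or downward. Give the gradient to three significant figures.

Total head at well E: h = 111.19 m (water level in the standpipe).
Pressure head at well A: ψ = P/(ρg) = 510.0×1000 / (1000 × 9.81) = 51.99 m.
Total head at well A: h = z + ψ = 56.07 + 51.99 = 108.06 m.
Δh = h(well E) − h(well A) = 111.19 − 108.06 = 3.13 m.
Vertical separation Δz = 99.55 − 56.07 = 43.48 m.
|i_v| = |Δh| / Δz = 3.13 / 43.48 = 0.0720.
Head is higher in the shallow piezometer, so vertical flow is downward (recharge condition).

|i_v| ≈ 0.0720; vertical flow is downward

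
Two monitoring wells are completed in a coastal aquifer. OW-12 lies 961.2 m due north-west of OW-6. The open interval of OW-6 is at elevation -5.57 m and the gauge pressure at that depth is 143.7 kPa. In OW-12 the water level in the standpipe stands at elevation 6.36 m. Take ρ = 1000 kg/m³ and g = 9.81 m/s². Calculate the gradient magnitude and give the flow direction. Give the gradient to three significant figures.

i ≈ 0.00283; groundwater flows toward the north-west

Pressure head at OW-6: ψ = P/(ρg) = 143.7×1000 / (1000 × 9.81) = 14.65 m.
Total head at OW-6: h = z + ψ = -5.57 + 14.65 = 9.08 m.
Total head at OW-12: h = 6.36 m (water level in the piezometer is the total head).
Head difference: h(OW-6) − h(OW-12) = 9.08 − 6.36 = 2.72 m.
Hydraulic gradient: i = |Δh| / L = 2.72 / 961.2 = 0.00283.
Flow is from higher to lower head: from OW-6 toward OW-12, i.e. toward the north-west.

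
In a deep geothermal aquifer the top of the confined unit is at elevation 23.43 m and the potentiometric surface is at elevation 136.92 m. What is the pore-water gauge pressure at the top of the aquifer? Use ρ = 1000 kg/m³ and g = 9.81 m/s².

Pressure head at the aquifer top: ψ = h − z = 136.92 − 23.43 = 113.49 m.
P = ρgψ = 1000 × 9.81 × 113.49 = 1113337 Pa ≈ 1110 kPa.

P ≈ 1110 kPa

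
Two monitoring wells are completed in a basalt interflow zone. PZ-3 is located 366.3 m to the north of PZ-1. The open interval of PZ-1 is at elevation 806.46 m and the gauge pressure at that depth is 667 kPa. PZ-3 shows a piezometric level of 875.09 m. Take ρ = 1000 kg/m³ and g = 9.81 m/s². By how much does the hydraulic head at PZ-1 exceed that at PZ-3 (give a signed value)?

Pressure head at PZ-1: ψ = P/(ρg) = 667×1000 / (1000 × 9.81) = 67.99 m.
Total head at PZ-1: h = z + ψ = 806.46 + 67.99 = 874.45 m.
Total head at PZ-3: h = 875.09 m (water level in the piezometer is the total head).
Head difference: h(PZ-1) − h(PZ-3) = 874.45 − 875.09 = -0.64 m.

Δh ≈ -0.64 m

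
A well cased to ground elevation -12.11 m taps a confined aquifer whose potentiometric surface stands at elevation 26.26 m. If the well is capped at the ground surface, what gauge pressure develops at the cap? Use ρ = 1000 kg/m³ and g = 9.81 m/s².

Head above the cap: Δh = 26.26 − (-12.11) = 38.37 m.
P = ρgΔh = 1000 × 9.81 × 38.37 = 376410 Pa ≈ 376 kPa.

P ≈ 376 kPa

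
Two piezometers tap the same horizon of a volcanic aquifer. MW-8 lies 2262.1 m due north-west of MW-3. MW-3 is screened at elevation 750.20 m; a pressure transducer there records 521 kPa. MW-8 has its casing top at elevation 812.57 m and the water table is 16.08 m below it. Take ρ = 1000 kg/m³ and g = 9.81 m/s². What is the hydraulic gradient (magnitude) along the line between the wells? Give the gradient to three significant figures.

i ≈ 0.00301

Pressure head at MW-3: ψ = P/(ρg) = 521×1000 / (1000 × 9.81) = 53.11 m.
Total head at MW-3: h = z + ψ = 750.20 + 53.11 = 803.31 m.
Total head at MW-8: h = 812.57 − 16.08 = 796.49 m.
Head difference: h(MW-3) − h(MW-8) = 803.31 − 796.49 = 6.82 m.
Hydraulic gradient: i = |Δh| / L = 6.82 / 2262.1 = 0.00301.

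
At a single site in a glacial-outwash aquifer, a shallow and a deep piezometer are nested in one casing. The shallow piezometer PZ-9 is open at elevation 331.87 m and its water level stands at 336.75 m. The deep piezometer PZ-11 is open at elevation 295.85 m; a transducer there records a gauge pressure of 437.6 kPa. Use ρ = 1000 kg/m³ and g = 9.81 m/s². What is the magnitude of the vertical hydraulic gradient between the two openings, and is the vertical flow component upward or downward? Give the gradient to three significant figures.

|i_v| ≈ 0.103; vertical flow is upward

Total head at PZ-9: h = 336.75 m (water level in the standpipe).
Pressure head at PZ-11: ψ = P/(ρg) = 437.6×1000 / (1000 × 9.81) = 44.61 m.
Total head at PZ-11: h = z + ψ = 295.85 + 44.61 = 340.46 m.
Δh = h(PZ-9) − h(PZ-11) = 336.75 − 340.46 = -3.71 m.
Vertical separation Δz = 331.87 − 295.85 = 36.02 m.
|i_v| = |Δh| / Δz = 3.71 / 36.02 = 0.103.
Head is higher in the deep piezometer, so vertical flow is upward (discharge condition).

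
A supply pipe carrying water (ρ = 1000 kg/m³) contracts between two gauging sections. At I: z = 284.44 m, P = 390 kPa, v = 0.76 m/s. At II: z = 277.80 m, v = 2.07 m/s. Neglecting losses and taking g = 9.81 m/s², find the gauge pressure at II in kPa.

Pressure head at I: ψ₁ = P₁/(ρg) = 390×1000 / (1000 × 9.81) = 39.76 m.
Velocity heads: v₁²/2g = 0.76²/19.62 = 0.029 m; v₂²/2g = 2.07²/19.62 = 0.218 m.
Total head H = z₁ + ψ₁ + v₁²/2g = 284.44 + 39.76 + 0.029 = 324.23 m.
ψ₂ = H − z₂ − v₂²/2g = 324.23 − 277.80 − 0.218 = 46.21 m.
P₂ = ρgψ₂ = 1000 × 9.81 × 46.21 ≈ 453 kPa.

P₂ ≈ 453 kPa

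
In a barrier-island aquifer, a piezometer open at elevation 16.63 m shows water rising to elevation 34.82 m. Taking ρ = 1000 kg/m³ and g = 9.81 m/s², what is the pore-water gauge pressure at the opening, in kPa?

Pressure head ψ = h − z = 34.82 − 16.63 = 18.19 m.
P = ρgψ = 1000 × 9.81 × 18.19 = 178444 Pa ≈ 178 kPa.

P ≈ 178 kPa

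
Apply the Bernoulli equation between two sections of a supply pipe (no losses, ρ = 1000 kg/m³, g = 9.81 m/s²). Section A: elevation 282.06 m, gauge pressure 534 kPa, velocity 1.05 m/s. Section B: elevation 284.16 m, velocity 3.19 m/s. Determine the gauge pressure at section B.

Pressure head at A: ψ₁ = P₁/(ρg) = 534×1000 / (1000 × 9.81) = 54.43 m.
Velocity heads: v₁²/2g = 1.05²/19.62 = 0.056 m; v₂²/2g = 3.19²/19.62 = 0.519 m.
Total head H = z₁ + ψ₁ + v₁²/2g = 282.06 + 54.43 + 0.056 = 336.55 m.
ψ₂ = H − z₂ − v₂²/2g = 336.55 − 284.16 − 0.519 = 51.87 m.
P₂ = ρgψ₂ = 1000 × 9.81 × 51.87 ≈ 509 kPa.

P₂ ≈ 509 kPa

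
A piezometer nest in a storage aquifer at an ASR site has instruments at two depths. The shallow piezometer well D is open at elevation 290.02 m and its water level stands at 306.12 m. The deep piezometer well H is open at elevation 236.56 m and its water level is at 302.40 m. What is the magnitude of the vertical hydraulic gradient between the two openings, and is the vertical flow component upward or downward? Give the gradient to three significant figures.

Total head at well D: h = 306.12 m (water level in the standpipe).
Total head at well H: h = 302.40 m.
Δh = h(well D) − h(well H) = 306.12 − 302.40 = 3.72 m.
Vertical separation Δz = 290.02 − 236.56 = 53.46 m.
|i_v| = |Δh| / Δz = 3.72 / 53.46 = 0.0696.
Head is higher in the shallow piezometer, so vertical flow is downward (recharge condition).

|i_v| ≈ 0.0696; vertical flow is downward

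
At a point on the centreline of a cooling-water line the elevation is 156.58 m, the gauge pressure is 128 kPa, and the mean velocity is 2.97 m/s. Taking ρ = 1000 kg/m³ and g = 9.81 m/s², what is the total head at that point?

Pressure head ψ = P/(ρg) = 128×1000 / (1000 × 9.81) = 13.05 m.
Velocity head = v²/(2g) = 2.97² / (2 × 9.81) = 0.450 m.
h = z + ψ + v²/(2g) = 156.58 + 13.05 + 0.450 = 170.08 m.

h ≈ 170.08 m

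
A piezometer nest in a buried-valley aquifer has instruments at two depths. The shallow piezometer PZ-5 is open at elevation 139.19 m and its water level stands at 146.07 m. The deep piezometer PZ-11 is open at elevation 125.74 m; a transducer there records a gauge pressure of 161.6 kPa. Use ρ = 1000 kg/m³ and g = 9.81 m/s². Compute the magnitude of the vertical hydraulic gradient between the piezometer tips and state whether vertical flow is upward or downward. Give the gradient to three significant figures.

Total head at PZ-5: h = 146.07 m (water level in the standpipe).
Pressure head at PZ-11: ψ = P/(ρg) = 161.6×1000 / (1000 × 9.81) = 16.47 m.
Total head at PZ-11: h = z + ψ = 125.74 + 16.47 = 142.21 m.
Δh = h(PZ-5) − h(PZ-11) = 146.07 − 142.21 = 3.86 m.
Vertical separation Δz = 139.19 − 125.74 = 13.45 m.
|i_v| = |Δh| / Δz = 3.86 / 13.45 = 0.287.
Head is higher in the shallow piezometer, so vertical flow is downward (recharge condition).

|i_v| ≈ 0.287; vertical flow is downward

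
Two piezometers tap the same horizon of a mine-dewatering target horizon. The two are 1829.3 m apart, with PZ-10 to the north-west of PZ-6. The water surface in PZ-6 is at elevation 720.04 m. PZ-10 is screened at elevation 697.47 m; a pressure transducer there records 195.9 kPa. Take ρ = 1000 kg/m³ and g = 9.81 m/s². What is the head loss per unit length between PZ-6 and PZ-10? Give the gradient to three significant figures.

Total head at PZ-6: h = 720.04 m (water level in the piezometer is the total head).
Pressure head at PZ-10: ψ = P/(ρg) = 195.9×1000 / (1000 × 9.81) = 19.97 m.
Total head at PZ-10: h = z + ψ = 697.47 + 19.97 = 717.44 m.
Head difference: h(PZ-6) − h(PZ-10) = 720.04 − 717.44 = 2.60 m.
Hydraulic gradient: i = |Δh| / L = 2.60 / 1829.3 = 0.00142.

i ≈ 0.00142 m/m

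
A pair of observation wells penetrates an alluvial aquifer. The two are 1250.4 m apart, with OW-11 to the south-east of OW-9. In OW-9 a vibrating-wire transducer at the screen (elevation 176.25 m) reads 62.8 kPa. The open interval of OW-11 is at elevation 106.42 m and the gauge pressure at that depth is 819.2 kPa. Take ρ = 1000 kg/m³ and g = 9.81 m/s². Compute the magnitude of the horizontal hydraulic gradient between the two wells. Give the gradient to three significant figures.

Pressure head at OW-9: ψ = P/(ρg) = 62.8×1000 / (1000 × 9.81) = 6.40 m.
Total head at OW-9: h = z + ψ = 176.25 + 6.40 = 182.65 m.
Pressure head at OW-11: ψ = P/(ρg) = 819.2×1000 / (1000 × 9.81) = 83.51 m.
Total head at OW-11: h = z + ψ = 106.42 + 83.51 = 189.93 m.
Head difference: h(OW-9) − h(OW-11) = 182.65 − 189.93 = -7.28 m.
Hydraulic gradient: i = |Δh| / L = 7.28 / 1250.4 = 0.00582.

i ≈ 0.00582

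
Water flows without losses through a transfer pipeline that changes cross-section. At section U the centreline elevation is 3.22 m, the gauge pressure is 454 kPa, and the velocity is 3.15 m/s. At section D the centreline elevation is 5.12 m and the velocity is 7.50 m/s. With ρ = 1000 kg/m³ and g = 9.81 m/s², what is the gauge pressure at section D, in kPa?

P₂ ≈ 412 kPa

Pressure head at U: ψ₁ = P₁/(ρg) = 454×1000 / (1000 × 9.81) = 46.28 m.
Velocity heads: v₁²/2g = 3.15²/19.62 = 0.506 m; v₂²/2g = 7.50²/19.62 = 2.867 m.
Total head H = z₁ + ψ₁ + v₁²/2g = 3.22 + 46.28 + 0.506 = 50.01 m.
ψ₂ = H − z₂ − v₂²/2g = 50.01 − 5.12 − 2.867 = 42.02 m.
P₂ = ρgψ₂ = 1000 × 9.81 × 42.02 ≈ 412 kPa.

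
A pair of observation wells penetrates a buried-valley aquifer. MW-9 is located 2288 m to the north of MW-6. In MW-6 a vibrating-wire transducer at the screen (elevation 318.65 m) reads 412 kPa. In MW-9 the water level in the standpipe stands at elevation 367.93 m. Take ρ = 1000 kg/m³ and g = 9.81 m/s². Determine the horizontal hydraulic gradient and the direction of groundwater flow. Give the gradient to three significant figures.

Pressure head at MW-6: ψ = P/(ρg) = 412×1000 / (1000 × 9.81) = 42.00 m.
Total head at MW-6: h = z + ψ = 318.65 + 42.00 = 360.65 m.
Total head at MW-9: h = 367.93 m (water level in the piezometer is the total head).
Head difference: h(MW-6) − h(MW-9) = 360.65 − 367.93 = -7.28 m.
Hydraulic gradient: i = |Δh| / L = 7.28 / 2288 = 0.00318.
Flow is from higher to lower head: from MW-9 toward MW-6, i.e. toward the south.

i ≈ 0.00318; groundwater flows toward the south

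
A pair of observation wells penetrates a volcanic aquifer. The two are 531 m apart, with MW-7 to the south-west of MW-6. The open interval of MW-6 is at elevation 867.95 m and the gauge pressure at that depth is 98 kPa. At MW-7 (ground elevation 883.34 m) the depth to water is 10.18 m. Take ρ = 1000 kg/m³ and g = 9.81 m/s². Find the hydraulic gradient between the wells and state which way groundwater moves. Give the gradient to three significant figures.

Pressure head at MW-6: ψ = P/(ρg) = 98×1000 / (1000 × 9.81) = 9.99 m.
Total head at MW-6: h = z + ψ = 867.95 + 9.99 = 877.94 m.
Total head at MW-7: h = 883.34 − 10.18 = 873.16 m.
Head difference: h(MW-6) − h(MW-7) = 877.94 − 873.16 = 4.78 m.
Hydraulic gradient: i = |Δh| / L = 4.78 / 531 = 0.00900.
Flow is from higher to lower head: from MW-6 toward MW-7, i.e. toward the south-west.

i ≈ 0.00900; groundwater flows toward the south-west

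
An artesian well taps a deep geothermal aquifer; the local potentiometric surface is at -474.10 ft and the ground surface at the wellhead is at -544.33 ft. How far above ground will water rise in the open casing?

Water rises to the potentiometric surface, so the rise above ground = -474.10 − (-544.33) = 70.23 ft.

≈ 70.23 ft above ground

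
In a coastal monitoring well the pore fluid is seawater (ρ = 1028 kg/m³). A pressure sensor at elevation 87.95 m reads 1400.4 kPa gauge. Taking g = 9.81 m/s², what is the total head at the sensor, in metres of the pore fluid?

ψ = P/(ρg) = 1400.4×1000 / (1028 × 9.81) = 138.86 m.
h = z + ψ = 87.95 + 138.86 = 226.81 m.

h ≈ 226.81 m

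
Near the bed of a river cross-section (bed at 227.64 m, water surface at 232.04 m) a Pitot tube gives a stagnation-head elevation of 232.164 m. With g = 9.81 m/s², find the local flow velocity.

v ≈ 1.56 m/s

Near the bed, under hydrostatic conditions, the piezometric head (z + ψ) equals the free-surface elevation, 232.04 m.
Velocity head = total − piezometric = 232.164 − 232.04 = 0.124 m.
v = √(2g·h_v) = √(2 × 9.81 × 0.124) = 1.56 m/s.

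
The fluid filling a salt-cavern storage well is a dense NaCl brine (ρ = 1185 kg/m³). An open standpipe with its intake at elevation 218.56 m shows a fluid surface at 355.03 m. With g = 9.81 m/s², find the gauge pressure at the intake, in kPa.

P ≈ 1590 kPa

Pressure head ψ = h − z = 355.03 − 218.56 = 136.47 m.
P = ρgψ = 1185 × 9.81 × 136.47 = 1586443 Pa ≈ 1590 kPa.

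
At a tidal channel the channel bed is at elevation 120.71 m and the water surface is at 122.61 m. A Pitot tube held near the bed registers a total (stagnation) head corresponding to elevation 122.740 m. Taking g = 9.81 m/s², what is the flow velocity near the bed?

v ≈ 1.60 m/s

Near the bed, under hydrostatic conditions, the piezometric head (z + ψ) equals the free-surface elevation, 122.61 m.
Velocity head = total − piezometric = 122.740 − 122.61 = 0.130 m.
v = √(2g·h_v) = √(2 × 9.81 × 0.130) = 1.60 m/s.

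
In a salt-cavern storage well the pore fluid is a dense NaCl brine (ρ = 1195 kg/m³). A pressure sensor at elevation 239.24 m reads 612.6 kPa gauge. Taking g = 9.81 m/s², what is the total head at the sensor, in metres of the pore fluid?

ψ = P/(ρg) = 612.6×1000 / (1195 × 9.81) = 52.26 m.
h = z + ψ = 239.24 + 52.26 = 291.50 m.

h ≈ 291.50 m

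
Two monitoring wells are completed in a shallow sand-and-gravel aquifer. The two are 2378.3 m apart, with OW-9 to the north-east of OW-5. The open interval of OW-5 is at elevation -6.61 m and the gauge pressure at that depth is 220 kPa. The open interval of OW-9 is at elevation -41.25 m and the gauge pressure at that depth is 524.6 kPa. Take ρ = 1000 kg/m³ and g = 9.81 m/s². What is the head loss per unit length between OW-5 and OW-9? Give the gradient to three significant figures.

Pressure head at OW-5: ψ = P/(ρg) = 220×1000 / (1000 × 9.81) = 22.43 m.
Total head at OW-5: h = z + ψ = -6.61 + 22.43 = 15.82 m.
Pressure head at OW-9: ψ = P/(ρg) = 524.6×1000 / (1000 × 9.81) = 53.48 m.
Total head at OW-9: h = z + ψ = -41.25 + 53.48 = 12.23 m.
Head difference: h(OW-5) − h(OW-9) = 15.82 − 12.23 = 3.59 m.
Hydraulic gradient: i = |Δh| / L = 3.59 / 2378.3 = 0.00151.

i ≈ 0.00151 m/m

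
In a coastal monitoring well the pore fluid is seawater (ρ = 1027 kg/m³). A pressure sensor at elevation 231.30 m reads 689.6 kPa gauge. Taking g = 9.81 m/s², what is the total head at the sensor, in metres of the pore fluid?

ψ = P/(ρg) = 689.6×1000 / (1027 × 9.81) = 68.45 m.
h = z + ψ = 231.30 + 68.45 = 299.75 m.

h ≈ 299.75 m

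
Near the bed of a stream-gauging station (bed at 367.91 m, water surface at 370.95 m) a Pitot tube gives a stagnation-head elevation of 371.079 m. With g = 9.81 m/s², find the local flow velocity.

Near the bed, under hydrostatic conditions, the piezometric head (z + ψ) equals the free-surface elevation, 370.95 m.
Velocity head = total − piezometric = 371.079 − 370.95 = 0.129 m.
v = √(2g·h_v) = √(2 × 9.81 × 0.129) = 1.59 m/s.

v ≈ 1.59 m/s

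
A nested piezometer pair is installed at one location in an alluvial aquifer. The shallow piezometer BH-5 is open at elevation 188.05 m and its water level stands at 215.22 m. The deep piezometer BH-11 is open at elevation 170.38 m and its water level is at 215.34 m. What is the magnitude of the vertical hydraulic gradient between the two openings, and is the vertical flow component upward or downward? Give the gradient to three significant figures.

|i_v| ≈ 0.00679; vertical flow is upward

Total head at BH-5: h = 215.22 m (water level in the standpipe).
Total head at BH-11: h = 215.34 m.
Δh = h(BH-5) − h(BH-11) = 215.22 − 215.34 = -0.12 m.
Vertical separation Δz = 188.05 − 170.38 = 17.67 m.
|i_v| = |Δh| / Δz = 0.12 / 17.67 = 0.00679.
Head is higher in the deep piezometer, so vertical flow is upward (discharge condition).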